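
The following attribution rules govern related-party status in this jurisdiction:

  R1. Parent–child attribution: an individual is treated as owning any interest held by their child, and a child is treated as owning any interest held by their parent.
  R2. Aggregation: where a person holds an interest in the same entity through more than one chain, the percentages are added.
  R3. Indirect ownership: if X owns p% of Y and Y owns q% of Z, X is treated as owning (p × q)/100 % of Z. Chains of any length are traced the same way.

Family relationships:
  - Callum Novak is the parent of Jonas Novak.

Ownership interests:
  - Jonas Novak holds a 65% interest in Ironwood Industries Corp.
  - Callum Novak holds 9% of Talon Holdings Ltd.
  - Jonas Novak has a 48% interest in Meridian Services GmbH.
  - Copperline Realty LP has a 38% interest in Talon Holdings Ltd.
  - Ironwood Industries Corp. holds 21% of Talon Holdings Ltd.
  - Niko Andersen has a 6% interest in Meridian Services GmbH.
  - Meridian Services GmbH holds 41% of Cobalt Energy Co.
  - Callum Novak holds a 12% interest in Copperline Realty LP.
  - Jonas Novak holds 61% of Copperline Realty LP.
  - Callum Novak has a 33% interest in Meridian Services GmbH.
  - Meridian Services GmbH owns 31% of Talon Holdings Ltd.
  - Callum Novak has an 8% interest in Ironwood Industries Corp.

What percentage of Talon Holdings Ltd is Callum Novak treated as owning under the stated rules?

77.18%

By parent–child attribution (R1), Callum Novak is treated as also owning Jonas Novak's interest in Ironwood Industries Corp, giving 8% + 65% = 73%.
By parent–child attribution (R1), Callum Novak is treated as also owning Jonas Novak's interest in Copperline Realty LP, giving 12% + 61% = 73%.
By parent–child attribution (R1), Callum Novak is treated as also owning Jonas Novak's interest in Meridian Services GmbH, giving 33% + 48% = 81%.
Chain via Ironwood Industries Corp. (R3): 73% × 21% = 15.33% of Talon Holdings Ltd.
Chain via Copperline Realty LP (R3): 73% × 38% = 27.74% of Talon Holdings Ltd.
Chain via Meridian Services GmbH (R3): 81% × 31% = 25.11% of Talon Holdings Ltd.
Direct interest in Talon Holdings Ltd: 9%.
Aggregating (R2): 15.33% + 27.74% + 25.11% + 9% = 77.18%.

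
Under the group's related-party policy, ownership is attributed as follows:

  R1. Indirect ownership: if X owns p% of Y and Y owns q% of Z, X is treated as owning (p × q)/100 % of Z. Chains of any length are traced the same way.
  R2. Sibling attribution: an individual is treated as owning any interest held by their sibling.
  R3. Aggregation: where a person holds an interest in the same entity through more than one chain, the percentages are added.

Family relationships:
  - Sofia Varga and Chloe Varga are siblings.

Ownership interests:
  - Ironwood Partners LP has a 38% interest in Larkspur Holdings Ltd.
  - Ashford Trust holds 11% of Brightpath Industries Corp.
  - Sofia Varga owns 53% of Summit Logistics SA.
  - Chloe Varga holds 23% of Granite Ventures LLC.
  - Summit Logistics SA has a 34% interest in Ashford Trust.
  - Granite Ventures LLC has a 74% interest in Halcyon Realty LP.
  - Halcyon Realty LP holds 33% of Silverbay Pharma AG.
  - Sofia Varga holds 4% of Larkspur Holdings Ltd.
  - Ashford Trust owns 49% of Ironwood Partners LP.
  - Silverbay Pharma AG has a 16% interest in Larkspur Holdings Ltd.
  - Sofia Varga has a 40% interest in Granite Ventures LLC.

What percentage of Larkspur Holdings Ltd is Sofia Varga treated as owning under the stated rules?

9.81686%

By sibling attribution (R2), Sofia Varga is treated as also owning Chloe Varga's interest in Granite Ventures LLC, giving 40% + 23% = 63%.
Chain via Summit Logistics SA → Ashford Trust → Ironwood Partners LP (R1): 53% × 34% × 49% × 38% = 3.355324% of Larkspur Holdings Ltd.
Chain via Granite Ventures LLC → Halcyon Realty LP → Silverbay Pharma AG (R1): 63% × 74% × 33% × 16% = 2.461536% of Larkspur Holdings Ltd.
Direct interest in Larkspur Holdings Ltd: 4%.
Aggregating (R3): 3.355324% + 2.461536% + 4% = 9.81686%.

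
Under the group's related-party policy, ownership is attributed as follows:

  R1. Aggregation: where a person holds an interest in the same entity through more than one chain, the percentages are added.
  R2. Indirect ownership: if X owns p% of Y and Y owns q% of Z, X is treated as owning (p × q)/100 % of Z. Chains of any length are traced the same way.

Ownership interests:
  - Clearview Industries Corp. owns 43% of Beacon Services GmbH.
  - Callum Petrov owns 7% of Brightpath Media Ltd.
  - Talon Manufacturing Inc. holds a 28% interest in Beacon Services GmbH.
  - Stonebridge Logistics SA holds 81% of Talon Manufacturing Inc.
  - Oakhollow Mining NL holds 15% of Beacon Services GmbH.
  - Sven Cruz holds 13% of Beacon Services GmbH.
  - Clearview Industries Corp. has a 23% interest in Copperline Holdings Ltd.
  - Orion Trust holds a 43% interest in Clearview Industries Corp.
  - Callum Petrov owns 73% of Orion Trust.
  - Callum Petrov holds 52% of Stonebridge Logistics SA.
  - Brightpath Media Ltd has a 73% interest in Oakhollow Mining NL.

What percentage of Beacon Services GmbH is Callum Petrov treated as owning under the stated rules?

26.0578%

Chain via Orion Trust → Clearview Industries Corp. (R2): 73% × 43% × 43% = 13.4977% of Beacon Services GmbH.
Chain via Stonebridge Logistics SA → Talon Manufacturing Inc. (R2): 52% × 81% × 28% = 11.7936% of Beacon Services GmbH.
Chain via Brightpath Media Ltd → Oakhollow Mining NL (R2): 7% × 73% × 15% = 0.7665% of Beacon Services GmbH.
Aggregating (R1): 13.4977% + 11.7936% + 0.7665% = 26.0578%.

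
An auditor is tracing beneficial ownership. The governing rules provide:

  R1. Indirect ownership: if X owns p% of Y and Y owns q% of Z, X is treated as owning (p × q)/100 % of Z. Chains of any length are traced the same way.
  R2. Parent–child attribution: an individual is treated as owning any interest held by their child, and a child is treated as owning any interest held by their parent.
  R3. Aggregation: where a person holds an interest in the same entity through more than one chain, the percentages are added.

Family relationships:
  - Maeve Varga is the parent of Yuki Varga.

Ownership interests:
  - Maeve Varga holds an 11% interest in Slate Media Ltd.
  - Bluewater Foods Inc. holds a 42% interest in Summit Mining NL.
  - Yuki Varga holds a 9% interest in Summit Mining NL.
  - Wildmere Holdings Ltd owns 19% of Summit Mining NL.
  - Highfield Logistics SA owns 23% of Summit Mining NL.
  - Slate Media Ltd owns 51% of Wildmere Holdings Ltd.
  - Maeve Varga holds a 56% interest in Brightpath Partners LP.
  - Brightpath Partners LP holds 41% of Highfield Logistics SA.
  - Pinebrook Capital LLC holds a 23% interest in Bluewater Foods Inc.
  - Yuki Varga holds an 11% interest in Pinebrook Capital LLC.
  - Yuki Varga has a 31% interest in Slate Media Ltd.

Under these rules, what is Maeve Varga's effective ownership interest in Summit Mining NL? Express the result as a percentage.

19.4132%

By parent–child attribution (R2), Maeve Varga is treated as also owning Yuki Varga's interest in Slate Media Ltd, giving 11% + 31% = 42%.
By parent–child attribution (R2), Maeve Varga is treated as owning Yuki Varga's 11% interest in Pinebrook Capital LLC.
By parent–child attribution (R2), Maeve Varga is treated as owning Yuki Varga's 9% interest in Summit Mining NL.
Chain via Slate Media Ltd → Wildmere Holdings Ltd (R1): 42% × 51% × 19% = 4.0698% of Summit Mining NL.
Chain via Brightpath Partners LP → Highfield Logistics SA (R1): 56% × 41% × 23% = 5.2808% of Summit Mining NL.
Chain via Pinebrook Capital LLC → Bluewater Foods Inc. (R1): 11% × 23% × 42% = 1.0626% of Summit Mining NL.
Direct interest in Summit Mining NL: 9%.
Aggregating (R3): 4.0698% + 5.2808% + 1.0626% + 9% = 19.4132%.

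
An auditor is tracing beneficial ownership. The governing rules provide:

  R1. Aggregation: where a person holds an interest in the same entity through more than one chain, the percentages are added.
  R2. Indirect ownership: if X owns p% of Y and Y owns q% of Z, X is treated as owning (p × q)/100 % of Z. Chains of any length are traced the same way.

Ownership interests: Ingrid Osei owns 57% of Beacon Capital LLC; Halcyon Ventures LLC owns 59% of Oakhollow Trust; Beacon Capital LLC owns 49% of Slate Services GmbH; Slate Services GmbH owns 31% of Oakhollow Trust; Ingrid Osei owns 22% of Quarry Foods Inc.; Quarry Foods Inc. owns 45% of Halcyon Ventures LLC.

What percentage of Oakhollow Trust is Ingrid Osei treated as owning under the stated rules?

14.4993%

Chain via Beacon Capital LLC → Slate Services GmbH (R2): 57% × 49% × 31% = 8.6583% of Oakhollow Trust.
Chain via Quarry Foods Inc. → Halcyon Ventures LLC (R2): 22% × 45% × 59% = 5.841% of Oakhollow Trust.
Aggregating (R1): 8.6583% + 5.841% = 14.4993%.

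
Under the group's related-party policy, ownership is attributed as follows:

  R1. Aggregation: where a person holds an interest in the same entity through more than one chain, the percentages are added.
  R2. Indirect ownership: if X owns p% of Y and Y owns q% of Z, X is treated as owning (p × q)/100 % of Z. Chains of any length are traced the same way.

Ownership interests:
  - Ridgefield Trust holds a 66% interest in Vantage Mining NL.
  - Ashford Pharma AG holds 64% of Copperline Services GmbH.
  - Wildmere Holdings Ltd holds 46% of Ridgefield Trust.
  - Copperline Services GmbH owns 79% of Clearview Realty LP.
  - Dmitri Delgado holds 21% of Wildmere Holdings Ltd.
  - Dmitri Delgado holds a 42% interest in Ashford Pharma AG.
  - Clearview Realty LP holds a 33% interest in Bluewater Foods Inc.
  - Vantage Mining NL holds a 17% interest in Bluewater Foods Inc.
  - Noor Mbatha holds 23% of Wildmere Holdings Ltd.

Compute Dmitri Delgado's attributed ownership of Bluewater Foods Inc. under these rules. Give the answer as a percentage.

8.091468%

Chain via Wildmere Holdings Ltd → Ridgefield Trust → Vantage Mining NL (R2): 21% × 46% × 66% × 17% = 1.083852% of Bluewater Foods Inc.
Chain via Ashford Pharma AG → Copperline Services GmbH → Clearview Realty LP (R2): 42% × 64% × 79% × 33% = 7.007616% of Bluewater Foods Inc.
Aggregating (R1): 1.083852% + 7.007616% = 8.091468%.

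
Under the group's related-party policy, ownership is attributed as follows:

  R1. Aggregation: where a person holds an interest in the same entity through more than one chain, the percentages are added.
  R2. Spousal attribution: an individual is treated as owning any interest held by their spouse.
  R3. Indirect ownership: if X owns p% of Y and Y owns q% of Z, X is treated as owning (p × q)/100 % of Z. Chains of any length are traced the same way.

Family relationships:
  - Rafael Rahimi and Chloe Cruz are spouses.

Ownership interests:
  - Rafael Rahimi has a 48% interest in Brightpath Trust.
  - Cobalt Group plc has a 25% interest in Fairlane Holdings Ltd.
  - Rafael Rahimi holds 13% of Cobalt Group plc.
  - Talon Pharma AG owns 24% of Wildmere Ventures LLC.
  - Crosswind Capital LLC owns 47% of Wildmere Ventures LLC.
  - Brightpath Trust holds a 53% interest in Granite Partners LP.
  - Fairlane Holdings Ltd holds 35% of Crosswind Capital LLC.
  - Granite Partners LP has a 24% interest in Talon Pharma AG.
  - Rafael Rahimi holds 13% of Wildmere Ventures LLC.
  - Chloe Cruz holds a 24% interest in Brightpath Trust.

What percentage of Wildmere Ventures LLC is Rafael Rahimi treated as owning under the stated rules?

By spousal attribution (R2), Rafael Rahimi is treated as also owning Chloe Cruz's interest in Brightpath Trust, giving 48% + 24% = 72%.
Chain via Cobalt Group plc → Fairlane Holdings Ltd → Crosswind Capital LLC (R3): 13% × 25% × 35% × 47% = 0.534625% of Wildmere Ventures LLC.
Chain via Brightpath Trust → Granite Partners LP → Talon Pharma AG (R3): 72% × 53% × 24% × 24% = 2.198016% of Wildmere Ventures LLC.
Direct interest in Wildmere Ventures LLC: 13%.
Aggregating (R1): 0.534625% + 2.198016% + 13% = 15.732641%.

15.732641%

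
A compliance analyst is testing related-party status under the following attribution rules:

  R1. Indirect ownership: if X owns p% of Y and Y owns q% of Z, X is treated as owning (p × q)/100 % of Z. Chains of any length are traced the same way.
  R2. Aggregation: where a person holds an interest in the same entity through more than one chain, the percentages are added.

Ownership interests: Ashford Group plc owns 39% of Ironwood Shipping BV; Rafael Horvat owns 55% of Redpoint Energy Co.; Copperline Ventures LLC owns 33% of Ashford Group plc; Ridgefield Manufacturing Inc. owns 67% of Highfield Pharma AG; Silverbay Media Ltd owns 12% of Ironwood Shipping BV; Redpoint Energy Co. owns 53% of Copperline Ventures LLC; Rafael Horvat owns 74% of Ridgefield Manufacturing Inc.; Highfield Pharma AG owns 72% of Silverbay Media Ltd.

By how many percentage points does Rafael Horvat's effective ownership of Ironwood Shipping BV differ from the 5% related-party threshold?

3.035317

Chain via Redpoint Energy Co. → Copperline Ventures LLC → Ashford Group plc (R1): 55% × 53% × 33% × 39% = 3.751605% of Ironwood Shipping BV.
Chain via Ridgefield Manufacturing Inc. → Highfield Pharma AG → Silverbay Media Ltd (R1): 74% × 67% × 72% × 12% = 4.283712% of Ironwood Shipping BV.
Aggregating (R2): 3.751605% + 4.283712% = 8.035317%.
8.035317% exceeds the 5% threshold by 3.035317 percentage points.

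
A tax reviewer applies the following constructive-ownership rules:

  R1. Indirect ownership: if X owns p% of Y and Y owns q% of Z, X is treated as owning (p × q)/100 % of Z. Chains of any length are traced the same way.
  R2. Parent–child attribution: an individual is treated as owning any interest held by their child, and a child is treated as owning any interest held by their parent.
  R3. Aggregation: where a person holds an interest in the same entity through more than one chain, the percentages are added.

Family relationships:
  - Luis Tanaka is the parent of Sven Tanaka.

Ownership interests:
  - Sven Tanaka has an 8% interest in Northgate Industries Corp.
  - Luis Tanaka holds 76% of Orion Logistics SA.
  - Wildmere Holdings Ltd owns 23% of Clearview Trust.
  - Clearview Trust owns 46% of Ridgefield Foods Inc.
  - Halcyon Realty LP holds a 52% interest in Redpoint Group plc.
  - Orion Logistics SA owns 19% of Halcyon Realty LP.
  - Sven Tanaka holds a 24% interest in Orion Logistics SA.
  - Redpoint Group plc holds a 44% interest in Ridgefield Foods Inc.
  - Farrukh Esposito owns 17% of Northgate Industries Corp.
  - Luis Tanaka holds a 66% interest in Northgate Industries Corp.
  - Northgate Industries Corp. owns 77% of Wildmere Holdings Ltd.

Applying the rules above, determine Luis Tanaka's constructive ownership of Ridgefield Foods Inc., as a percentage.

10.375684%

By parent–child attribution (R2), Luis Tanaka is treated as also owning Sven Tanaka's interest in Northgate Industries Corp, giving 66% + 8% = 74%.
By parent–child attribution (R2), Luis Tanaka is treated as also owning Sven Tanaka's interest in Orion Logistics SA, giving 76% + 24% = 100%.
Chain via Northgate Industries Corp. → Wildmere Holdings Ltd → Clearview Trust (R1): 74% × 77% × 23% × 46% = 6.028484% of Ridgefield Foods Inc.
Chain via Orion Logistics SA → Halcyon Realty LP → Redpoint Group plc (R1): 100% × 19% × 52% × 44% = 4.3472% of Ridgefield Foods Inc.
Aggregating (R3): 6.028484% + 4.3472% = 10.375684%.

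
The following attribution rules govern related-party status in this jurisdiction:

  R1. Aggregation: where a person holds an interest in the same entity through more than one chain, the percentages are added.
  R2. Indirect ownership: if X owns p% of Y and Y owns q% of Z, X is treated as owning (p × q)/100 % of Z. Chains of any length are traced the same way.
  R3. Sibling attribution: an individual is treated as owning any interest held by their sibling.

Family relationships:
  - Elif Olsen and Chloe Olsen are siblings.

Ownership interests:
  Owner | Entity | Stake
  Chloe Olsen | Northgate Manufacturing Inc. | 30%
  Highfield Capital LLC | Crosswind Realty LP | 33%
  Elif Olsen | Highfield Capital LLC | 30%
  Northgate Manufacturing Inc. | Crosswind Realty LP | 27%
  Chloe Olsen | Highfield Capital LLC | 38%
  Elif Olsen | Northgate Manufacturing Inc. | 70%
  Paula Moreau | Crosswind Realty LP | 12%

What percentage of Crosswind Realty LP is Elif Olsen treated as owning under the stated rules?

By sibling attribution (R3), Elif Olsen is treated as also owning Chloe Olsen's interest in Highfield Capital LLC, giving 30% + 38% = 68%.
By sibling attribution (R3), Elif Olsen is treated as also owning Chloe Olsen's interest in Northgate Manufacturing Inc, giving 70% + 30% = 100%.
Chain via Highfield Capital LLC (R2): 68% × 33% = 22.44% of Crosswind Realty LP.
Chain via Northgate Manufacturing Inc. (R2): 100% × 27% = 27% of Crosswind Realty LP.
Aggregating (R1): 22.44% + 27% = 49.44%.

49.44%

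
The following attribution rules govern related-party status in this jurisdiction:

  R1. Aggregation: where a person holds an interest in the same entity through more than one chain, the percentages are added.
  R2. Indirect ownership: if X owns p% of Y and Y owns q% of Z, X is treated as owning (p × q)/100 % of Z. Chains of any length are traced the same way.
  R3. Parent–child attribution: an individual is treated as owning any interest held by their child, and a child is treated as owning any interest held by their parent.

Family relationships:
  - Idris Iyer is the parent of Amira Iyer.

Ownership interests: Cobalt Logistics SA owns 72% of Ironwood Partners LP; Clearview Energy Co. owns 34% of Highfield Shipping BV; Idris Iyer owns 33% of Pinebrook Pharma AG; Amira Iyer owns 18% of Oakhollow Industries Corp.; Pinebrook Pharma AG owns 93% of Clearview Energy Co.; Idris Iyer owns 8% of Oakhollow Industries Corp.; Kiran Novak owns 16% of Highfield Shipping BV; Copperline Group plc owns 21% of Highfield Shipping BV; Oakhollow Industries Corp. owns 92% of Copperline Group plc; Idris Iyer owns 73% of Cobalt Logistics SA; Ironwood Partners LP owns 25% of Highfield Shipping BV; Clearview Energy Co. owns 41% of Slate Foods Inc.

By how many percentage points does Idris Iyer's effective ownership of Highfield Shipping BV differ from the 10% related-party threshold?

By parent–child attribution (R3), Idris Iyer is treated as also owning Amira Iyer's interest in Oakhollow Industries Corp, giving 8% + 18% = 26%.
Chain via Cobalt Logistics SA → Ironwood Partners LP (R2): 73% × 72% × 25% = 13.14% of Highfield Shipping BV.
Chain via Pinebrook Pharma AG → Clearview Energy Co. (R2): 33% × 93% × 34% = 10.4346% of Highfield Shipping BV.
Chain via Oakhollow Industries Corp. → Copperline Group plc (R2): 26% × 92% × 21% = 5.0232% of Highfield Shipping BV.
Aggregating (R1): 13.14% + 10.4346% + 5.0232% = 28.5978%.
28.5978% exceeds the 10% threshold by 18.5978 percentage points.

18.5978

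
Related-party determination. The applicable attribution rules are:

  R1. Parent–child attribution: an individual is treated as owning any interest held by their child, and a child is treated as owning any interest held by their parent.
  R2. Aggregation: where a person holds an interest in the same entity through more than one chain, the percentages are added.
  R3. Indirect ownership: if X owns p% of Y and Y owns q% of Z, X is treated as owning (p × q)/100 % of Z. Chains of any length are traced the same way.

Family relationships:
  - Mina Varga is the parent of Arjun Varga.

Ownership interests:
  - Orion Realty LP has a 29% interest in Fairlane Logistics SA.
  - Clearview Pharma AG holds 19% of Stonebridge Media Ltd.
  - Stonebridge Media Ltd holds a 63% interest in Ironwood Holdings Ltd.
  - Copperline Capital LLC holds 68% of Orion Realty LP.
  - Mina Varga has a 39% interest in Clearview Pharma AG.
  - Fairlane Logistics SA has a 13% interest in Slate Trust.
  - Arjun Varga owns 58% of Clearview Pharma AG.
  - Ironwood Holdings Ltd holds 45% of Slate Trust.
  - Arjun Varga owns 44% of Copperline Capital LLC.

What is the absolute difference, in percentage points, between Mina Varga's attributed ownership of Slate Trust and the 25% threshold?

By parent–child attribution (R1), Mina Varga is treated as also owning Arjun Varga's interest in Clearview Pharma AG, giving 39% + 58% = 97%.
By parent–child attribution (R1), Mina Varga is treated as owning Arjun Varga's 44% interest in Copperline Capital LLC.
Chain via Clearview Pharma AG → Stonebridge Media Ltd → Ironwood Holdings Ltd (R3): 97% × 19% × 63% × 45% = 5.224905% of Slate Trust.
Chain via Copperline Capital LLC → Orion Realty LP → Fairlane Logistics SA (R3): 44% × 68% × 29% × 13% = 1.127984% of Slate Trust.
Aggregating (R2): 5.224905% + 1.127984% = 6.352889%.
6.352889% falls short of the 25% threshold by 18.647111 percentage points.

18.647111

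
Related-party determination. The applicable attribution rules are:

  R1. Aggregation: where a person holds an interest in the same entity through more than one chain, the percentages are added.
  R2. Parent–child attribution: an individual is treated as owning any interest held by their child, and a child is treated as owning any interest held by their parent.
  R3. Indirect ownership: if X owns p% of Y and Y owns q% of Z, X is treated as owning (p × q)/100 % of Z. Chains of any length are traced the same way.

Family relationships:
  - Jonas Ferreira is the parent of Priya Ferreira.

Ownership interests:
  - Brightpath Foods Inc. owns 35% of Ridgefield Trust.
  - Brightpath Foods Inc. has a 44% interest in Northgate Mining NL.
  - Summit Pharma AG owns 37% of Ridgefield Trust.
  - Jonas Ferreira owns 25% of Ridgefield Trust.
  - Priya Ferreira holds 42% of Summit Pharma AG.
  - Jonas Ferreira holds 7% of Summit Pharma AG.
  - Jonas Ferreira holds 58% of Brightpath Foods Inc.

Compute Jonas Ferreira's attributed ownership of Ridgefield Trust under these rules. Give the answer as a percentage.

By parent–child attribution (R2), Jonas Ferreira is treated as also owning Priya Ferreira's interest in Summit Pharma AG, giving 7% + 42% = 49%.
Chain via Brightpath Foods Inc. (R3): 58% × 35% = 20.3% of Ridgefield Trust.
Chain via Summit Pharma AG (R3): 49% × 37% = 18.13% of Ridgefield Trust.
Direct interest in Ridgefield Trust: 25%.
Aggregating (R1): 20.3% + 18.13% + 25% = 63.43%.

63.43%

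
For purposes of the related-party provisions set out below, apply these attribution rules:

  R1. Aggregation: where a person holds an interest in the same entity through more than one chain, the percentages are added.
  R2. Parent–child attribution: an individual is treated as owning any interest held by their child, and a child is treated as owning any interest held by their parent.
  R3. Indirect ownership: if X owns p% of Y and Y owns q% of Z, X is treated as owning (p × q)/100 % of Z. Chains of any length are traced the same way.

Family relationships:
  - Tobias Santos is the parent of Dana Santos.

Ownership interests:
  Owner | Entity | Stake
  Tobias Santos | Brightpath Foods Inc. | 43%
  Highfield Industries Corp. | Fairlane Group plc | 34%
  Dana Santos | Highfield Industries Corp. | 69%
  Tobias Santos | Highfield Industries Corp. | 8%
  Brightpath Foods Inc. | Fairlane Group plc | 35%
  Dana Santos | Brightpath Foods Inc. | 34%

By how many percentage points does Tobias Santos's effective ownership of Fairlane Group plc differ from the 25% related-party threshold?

By parent–child attribution (R2), Tobias Santos is treated as also owning Dana Santos's interest in Highfield Industries Corp, giving 8% + 69% = 77%.
By parent–child attribution (R2), Tobias Santos is treated as also owning Dana Santos's interest in Brightpath Foods Inc, giving 43% + 34% = 77%.
Chain via Highfield Industries Corp. (R3): 77% × 34% = 26.18% of Fairlane Group plc.
Chain via Brightpath Foods Inc. (R3): 77% × 35% = 26.95% of Fairlane Group plc.
Aggregating (R1): 26.18% + 26.95% = 53.13%.
53.13% exceeds the 25% threshold by 28.13 percentage points.

28.13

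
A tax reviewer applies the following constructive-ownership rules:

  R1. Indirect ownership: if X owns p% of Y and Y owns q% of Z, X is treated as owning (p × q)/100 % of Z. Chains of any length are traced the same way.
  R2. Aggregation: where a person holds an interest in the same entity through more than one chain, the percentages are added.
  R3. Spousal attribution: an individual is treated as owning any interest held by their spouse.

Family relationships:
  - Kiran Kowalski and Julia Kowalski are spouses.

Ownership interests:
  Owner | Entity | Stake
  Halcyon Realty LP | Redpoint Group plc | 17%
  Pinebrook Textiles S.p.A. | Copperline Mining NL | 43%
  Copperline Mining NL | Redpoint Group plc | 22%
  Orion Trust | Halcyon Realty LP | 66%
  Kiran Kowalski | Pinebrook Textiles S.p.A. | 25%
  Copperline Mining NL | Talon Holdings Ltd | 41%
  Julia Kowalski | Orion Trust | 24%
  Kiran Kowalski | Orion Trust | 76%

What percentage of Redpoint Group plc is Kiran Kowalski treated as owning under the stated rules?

13.585%

By spousal attribution (R3), Kiran Kowalski is treated as also owning Julia Kowalski's interest in Orion Trust, giving 76% + 24% = 100%.
Chain via Pinebrook Textiles S.p.A. → Copperline Mining NL (R1): 25% × 43% × 22% = 2.365% of Redpoint Group plc.
Chain via Orion Trust → Halcyon Realty LP (R1): 100% × 66% × 17% = 11.22% of Redpoint Group plc.
Aggregating (R2): 2.365% + 11.22% = 13.585%.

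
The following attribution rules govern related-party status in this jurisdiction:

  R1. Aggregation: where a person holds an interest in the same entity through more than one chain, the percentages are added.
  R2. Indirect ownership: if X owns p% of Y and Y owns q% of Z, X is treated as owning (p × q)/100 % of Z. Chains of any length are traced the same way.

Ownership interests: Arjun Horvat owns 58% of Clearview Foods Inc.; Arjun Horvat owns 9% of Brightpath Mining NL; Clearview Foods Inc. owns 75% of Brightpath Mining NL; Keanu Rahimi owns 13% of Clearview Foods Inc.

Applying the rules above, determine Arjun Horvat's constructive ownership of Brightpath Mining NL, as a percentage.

Chain via Clearview Foods Inc. (R2): 58% × 75% = 43.5% of Brightpath Mining NL.
Direct interest in Brightpath Mining NL: 9%.
Aggregating (R1): 43.5% + 9% = 52.5%.

52.5%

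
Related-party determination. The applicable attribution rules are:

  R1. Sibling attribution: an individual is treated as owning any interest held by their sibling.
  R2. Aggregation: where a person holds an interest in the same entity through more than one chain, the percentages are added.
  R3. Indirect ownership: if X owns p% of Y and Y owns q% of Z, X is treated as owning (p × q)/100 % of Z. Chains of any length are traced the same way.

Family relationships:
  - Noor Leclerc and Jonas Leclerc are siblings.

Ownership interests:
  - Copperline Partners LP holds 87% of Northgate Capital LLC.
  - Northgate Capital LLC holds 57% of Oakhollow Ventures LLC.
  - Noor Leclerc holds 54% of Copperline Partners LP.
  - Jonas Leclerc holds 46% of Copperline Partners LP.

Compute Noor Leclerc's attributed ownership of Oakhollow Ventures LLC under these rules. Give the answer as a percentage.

By sibling attribution (R1), Noor Leclerc is treated as also owning Jonas Leclerc's interest in Copperline Partners LP, giving 54% + 46% = 100%.
Chain via Copperline Partners LP → Northgate Capital LLC (R3): 100% × 87% × 57% = 49.59% of Oakhollow Ventures LLC.

49.59%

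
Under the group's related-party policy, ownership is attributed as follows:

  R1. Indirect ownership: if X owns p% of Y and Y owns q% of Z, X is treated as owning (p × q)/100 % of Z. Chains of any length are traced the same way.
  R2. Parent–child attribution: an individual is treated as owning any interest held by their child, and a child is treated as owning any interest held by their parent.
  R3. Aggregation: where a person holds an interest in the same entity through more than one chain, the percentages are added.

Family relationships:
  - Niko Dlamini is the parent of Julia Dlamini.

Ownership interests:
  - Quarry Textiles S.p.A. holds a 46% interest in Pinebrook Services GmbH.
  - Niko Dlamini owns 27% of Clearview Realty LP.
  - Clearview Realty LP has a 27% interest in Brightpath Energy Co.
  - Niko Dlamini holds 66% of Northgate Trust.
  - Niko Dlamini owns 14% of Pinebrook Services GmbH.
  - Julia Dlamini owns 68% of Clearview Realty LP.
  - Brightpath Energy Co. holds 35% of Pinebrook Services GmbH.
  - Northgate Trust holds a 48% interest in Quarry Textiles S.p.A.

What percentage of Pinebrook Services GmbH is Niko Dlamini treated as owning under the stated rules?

37.5503%

By parent–child attribution (R2), Niko Dlamini is treated as also owning Julia Dlamini's interest in Clearview Realty LP, giving 27% + 68% = 95%.
Chain via Clearview Realty LP → Brightpath Energy Co. (R1): 95% × 27% × 35% = 8.9775% of Pinebrook Services GmbH.
Chain via Northgate Trust → Quarry Textiles S.p.A. (R1): 66% × 48% × 46% = 14.5728% of Pinebrook Services GmbH.
Direct interest in Pinebrook Services GmbH: 14%.
Aggregating (R3): 8.9775% + 14.5728% + 14% = 37.5503%.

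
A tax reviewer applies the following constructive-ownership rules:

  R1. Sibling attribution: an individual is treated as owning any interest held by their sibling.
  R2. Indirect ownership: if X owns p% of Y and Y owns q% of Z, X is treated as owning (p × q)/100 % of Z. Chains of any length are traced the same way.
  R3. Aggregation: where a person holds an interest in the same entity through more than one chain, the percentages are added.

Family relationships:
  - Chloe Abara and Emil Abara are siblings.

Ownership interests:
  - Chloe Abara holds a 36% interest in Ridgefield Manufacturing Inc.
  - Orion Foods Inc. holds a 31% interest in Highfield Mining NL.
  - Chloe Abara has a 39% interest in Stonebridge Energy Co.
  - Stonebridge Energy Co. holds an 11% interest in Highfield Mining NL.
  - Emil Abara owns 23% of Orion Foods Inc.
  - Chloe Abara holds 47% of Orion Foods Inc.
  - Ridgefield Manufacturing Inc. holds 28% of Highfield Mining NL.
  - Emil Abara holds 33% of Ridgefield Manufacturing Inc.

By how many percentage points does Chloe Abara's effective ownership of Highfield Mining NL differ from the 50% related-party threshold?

By sibling attribution (R1), Chloe Abara is treated as also owning Emil Abara's interest in Ridgefield Manufacturing Inc, giving 36% + 33% = 69%.
By sibling attribution (R1), Chloe Abara is treated as also owning Emil Abara's interest in Orion Foods Inc, giving 47% + 23% = 70%.
Chain via Ridgefield Manufacturing Inc. (R2): 69% × 28% = 19.32% of Highfield Mining NL.
Chain via Orion Foods Inc. (R2): 70% × 31% = 21.7% of Highfield Mining NL.
Chain via Stonebridge Energy Co. (R2): 39% × 11% = 4.29% of Highfield Mining NL.
Aggregating (R3): 19.32% + 21.7% + 4.29% = 45.31%.
45.31% falls short of the 50% threshold by 4.69 percentage points.

4.69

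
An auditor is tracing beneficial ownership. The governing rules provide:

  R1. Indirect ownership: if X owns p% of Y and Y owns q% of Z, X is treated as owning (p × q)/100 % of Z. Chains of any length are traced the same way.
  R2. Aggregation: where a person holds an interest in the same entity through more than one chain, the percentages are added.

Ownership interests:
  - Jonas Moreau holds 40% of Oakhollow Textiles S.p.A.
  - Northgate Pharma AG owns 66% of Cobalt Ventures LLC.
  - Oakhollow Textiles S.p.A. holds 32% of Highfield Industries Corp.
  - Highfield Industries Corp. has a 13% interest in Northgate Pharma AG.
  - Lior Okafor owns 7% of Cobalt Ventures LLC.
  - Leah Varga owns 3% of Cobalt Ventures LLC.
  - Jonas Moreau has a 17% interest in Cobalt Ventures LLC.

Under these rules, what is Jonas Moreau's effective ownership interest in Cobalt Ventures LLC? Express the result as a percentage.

Chain via Oakhollow Textiles S.p.A. → Highfield Industries Corp. → Northgate Pharma AG (R1): 40% × 32% × 13% × 66% = 1.09824% of Cobalt Ventures LLC.
Direct interest in Cobalt Ventures LLC: 17%.
Aggregating (R2): 1.09824% + 17% = 18.09824%.

18.09824%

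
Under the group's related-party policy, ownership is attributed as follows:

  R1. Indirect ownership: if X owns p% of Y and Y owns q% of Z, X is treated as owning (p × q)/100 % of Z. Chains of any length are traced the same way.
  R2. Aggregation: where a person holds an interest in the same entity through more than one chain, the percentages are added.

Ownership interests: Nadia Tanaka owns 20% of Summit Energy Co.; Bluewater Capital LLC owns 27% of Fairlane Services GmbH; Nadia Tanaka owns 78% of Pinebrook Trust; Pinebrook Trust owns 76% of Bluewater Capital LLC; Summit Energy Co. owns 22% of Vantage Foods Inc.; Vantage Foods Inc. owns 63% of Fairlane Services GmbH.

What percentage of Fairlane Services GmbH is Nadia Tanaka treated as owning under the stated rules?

18.7776%

Chain via Summit Energy Co. → Vantage Foods Inc. (R1): 20% × 22% × 63% = 2.772% of Fairlane Services GmbH.
Chain via Pinebrook Trust → Bluewater Capital LLC (R1): 78% × 76% × 27% = 16.0056% of Fairlane Services GmbH.
Aggregating (R2): 2.772% + 16.0056% = 18.7776%.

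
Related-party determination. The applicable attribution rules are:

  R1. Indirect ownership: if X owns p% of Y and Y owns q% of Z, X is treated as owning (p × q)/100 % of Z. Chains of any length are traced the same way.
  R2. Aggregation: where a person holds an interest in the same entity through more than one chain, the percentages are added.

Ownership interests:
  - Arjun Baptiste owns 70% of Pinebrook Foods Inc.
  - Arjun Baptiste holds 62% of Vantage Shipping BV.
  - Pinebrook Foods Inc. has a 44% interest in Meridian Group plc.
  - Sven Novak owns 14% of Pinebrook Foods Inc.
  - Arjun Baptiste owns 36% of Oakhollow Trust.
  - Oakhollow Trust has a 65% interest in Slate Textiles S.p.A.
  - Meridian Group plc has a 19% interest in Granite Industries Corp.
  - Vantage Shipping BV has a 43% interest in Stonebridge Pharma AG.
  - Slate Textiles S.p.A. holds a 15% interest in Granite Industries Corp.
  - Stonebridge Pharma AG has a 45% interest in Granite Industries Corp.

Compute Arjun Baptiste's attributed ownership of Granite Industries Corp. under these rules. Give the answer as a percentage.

Chain via Oakhollow Trust → Slate Textiles S.p.A. (R1): 36% × 65% × 15% = 3.51% of Granite Industries Corp.
Chain via Vantage Shipping BV → Stonebridge Pharma AG (R1): 62% × 43% × 45% = 11.997% of Granite Industries Corp.
Chain via Pinebrook Foods Inc. → Meridian Group plc (R1): 70% × 44% × 19% = 5.852% of Granite Industries Corp.
Aggregating (R2): 3.51% + 11.997% + 5.852% = 21.359%.

21.359%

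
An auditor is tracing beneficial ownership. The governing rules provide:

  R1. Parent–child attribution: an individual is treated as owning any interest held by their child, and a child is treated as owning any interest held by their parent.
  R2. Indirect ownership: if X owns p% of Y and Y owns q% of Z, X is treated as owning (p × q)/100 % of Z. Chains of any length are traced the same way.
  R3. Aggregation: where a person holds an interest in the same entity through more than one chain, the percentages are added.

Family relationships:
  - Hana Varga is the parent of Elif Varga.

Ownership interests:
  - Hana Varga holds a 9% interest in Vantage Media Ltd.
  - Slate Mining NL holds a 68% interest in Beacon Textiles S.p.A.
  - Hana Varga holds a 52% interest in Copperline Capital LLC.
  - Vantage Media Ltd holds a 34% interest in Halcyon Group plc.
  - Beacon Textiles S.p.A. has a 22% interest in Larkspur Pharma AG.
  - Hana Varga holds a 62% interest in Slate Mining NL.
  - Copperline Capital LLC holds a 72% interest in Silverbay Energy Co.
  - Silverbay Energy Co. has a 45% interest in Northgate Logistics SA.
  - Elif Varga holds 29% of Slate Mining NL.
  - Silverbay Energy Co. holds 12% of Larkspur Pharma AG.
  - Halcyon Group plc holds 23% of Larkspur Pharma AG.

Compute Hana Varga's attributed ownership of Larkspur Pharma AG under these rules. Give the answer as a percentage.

By parent–child attribution (R1), Hana Varga is treated as also owning Elif Varga's interest in Slate Mining NL, giving 62% + 29% = 91%.
Chain via Slate Mining NL → Beacon Textiles S.p.A. (R2): 91% × 68% × 22% = 13.6136% of Larkspur Pharma AG.
Chain via Copperline Capital LLC → Silverbay Energy Co. (R2): 52% × 72% × 12% = 4.4928% of Larkspur Pharma AG.
Chain via Vantage Media Ltd → Halcyon Group plc (R2): 9% × 34% × 23% = 0.7038% of Larkspur Pharma AG.
Aggregating (R3): 13.6136% + 4.4928% + 0.7038% = 18.8102%.

18.8102%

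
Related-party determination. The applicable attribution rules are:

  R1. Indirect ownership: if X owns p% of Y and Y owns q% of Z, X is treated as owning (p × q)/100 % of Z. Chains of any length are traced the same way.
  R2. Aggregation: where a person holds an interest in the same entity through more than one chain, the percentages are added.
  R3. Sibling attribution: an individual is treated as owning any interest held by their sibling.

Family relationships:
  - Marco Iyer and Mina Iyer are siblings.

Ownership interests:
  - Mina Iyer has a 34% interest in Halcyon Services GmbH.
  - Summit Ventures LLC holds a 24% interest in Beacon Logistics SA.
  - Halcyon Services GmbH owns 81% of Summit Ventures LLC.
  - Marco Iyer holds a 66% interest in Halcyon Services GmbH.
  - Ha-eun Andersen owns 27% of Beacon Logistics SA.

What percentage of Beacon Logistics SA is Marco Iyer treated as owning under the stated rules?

By sibling attribution (R3), Marco Iyer is treated as also owning Mina Iyer's interest in Halcyon Services GmbH, giving 66% + 34% = 100%.
Chain via Halcyon Services GmbH → Summit Ventures LLC (R1): 100% × 81% × 24% = 19.44% of Beacon Logistics SA.

19.44%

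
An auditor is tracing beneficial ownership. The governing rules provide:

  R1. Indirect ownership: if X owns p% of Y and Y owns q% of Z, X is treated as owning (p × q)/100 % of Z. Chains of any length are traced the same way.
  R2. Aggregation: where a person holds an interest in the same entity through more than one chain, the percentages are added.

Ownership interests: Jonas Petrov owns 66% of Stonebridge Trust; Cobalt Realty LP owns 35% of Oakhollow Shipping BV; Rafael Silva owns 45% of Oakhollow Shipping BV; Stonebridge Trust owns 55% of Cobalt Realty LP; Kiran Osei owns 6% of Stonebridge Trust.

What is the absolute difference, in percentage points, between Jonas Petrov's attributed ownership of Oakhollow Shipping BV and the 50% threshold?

37.295

Chain via Stonebridge Trust → Cobalt Realty LP (R1): 66% × 55% × 35% = 12.705% of Oakhollow Shipping BV.
12.705% falls short of the 50% threshold by 37.295 percentage points.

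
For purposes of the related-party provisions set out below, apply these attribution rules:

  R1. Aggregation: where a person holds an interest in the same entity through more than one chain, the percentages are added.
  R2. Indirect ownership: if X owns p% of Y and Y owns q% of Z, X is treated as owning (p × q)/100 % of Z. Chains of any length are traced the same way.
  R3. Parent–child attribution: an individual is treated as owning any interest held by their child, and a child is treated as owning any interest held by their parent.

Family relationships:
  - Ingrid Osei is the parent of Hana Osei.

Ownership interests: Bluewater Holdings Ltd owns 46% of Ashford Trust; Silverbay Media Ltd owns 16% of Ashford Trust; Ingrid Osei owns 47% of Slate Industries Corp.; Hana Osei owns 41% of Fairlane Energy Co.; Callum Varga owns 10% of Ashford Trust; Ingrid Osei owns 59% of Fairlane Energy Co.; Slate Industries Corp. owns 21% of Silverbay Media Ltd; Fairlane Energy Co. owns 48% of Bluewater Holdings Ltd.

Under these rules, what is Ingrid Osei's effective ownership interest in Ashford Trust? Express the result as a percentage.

By parent–child attribution (R3), Ingrid Osei is treated as also owning Hana Osei's interest in Fairlane Energy Co, giving 59% + 41% = 100%.
Chain via Slate Industries Corp. → Silverbay Media Ltd (R2): 47% × 21% × 16% = 1.5792% of Ashford Trust.
Chain via Fairlane Energy Co. → Bluewater Holdings Ltd (R2): 100% × 48% × 46% = 22.08% of Ashford Trust.
Aggregating (R1): 1.5792% + 22.08% = 23.6592%.

23.6592%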